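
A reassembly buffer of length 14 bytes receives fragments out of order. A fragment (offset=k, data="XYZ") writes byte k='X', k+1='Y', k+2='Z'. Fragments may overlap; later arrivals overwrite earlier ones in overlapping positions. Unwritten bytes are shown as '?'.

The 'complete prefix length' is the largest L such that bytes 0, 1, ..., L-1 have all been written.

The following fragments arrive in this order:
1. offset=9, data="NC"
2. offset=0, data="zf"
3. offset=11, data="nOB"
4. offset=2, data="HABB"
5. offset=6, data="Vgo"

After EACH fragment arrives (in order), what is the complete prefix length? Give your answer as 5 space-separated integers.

Answer: 0 2 2 6 14

Derivation:
Fragment 1: offset=9 data="NC" -> buffer=?????????NC??? -> prefix_len=0
Fragment 2: offset=0 data="zf" -> buffer=zf???????NC??? -> prefix_len=2
Fragment 3: offset=11 data="nOB" -> buffer=zf???????NCnOB -> prefix_len=2
Fragment 4: offset=2 data="HABB" -> buffer=zfHABB???NCnOB -> prefix_len=6
Fragment 5: offset=6 data="Vgo" -> buffer=zfHABBVgoNCnOB -> prefix_len=14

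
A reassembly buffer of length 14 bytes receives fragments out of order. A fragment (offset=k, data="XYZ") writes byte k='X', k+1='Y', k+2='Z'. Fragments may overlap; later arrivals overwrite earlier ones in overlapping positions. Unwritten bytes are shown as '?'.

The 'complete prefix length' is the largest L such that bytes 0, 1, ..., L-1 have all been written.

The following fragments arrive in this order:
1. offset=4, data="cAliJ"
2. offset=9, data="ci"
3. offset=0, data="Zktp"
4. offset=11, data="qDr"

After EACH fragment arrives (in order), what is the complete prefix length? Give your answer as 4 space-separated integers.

Fragment 1: offset=4 data="cAliJ" -> buffer=????cAliJ????? -> prefix_len=0
Fragment 2: offset=9 data="ci" -> buffer=????cAliJci??? -> prefix_len=0
Fragment 3: offset=0 data="Zktp" -> buffer=ZktpcAliJci??? -> prefix_len=11
Fragment 4: offset=11 data="qDr" -> buffer=ZktpcAliJciqDr -> prefix_len=14

Answer: 0 0 11 14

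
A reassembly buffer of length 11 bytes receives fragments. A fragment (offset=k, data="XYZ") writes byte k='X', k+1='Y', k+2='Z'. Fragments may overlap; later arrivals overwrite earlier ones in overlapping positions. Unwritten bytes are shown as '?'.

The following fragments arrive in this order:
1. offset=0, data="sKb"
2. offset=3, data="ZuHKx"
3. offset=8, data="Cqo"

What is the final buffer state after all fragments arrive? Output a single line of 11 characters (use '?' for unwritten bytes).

Answer: sKbZuHKxCqo

Derivation:
Fragment 1: offset=0 data="sKb" -> buffer=sKb????????
Fragment 2: offset=3 data="ZuHKx" -> buffer=sKbZuHKx???
Fragment 3: offset=8 data="Cqo" -> buffer=sKbZuHKxCqo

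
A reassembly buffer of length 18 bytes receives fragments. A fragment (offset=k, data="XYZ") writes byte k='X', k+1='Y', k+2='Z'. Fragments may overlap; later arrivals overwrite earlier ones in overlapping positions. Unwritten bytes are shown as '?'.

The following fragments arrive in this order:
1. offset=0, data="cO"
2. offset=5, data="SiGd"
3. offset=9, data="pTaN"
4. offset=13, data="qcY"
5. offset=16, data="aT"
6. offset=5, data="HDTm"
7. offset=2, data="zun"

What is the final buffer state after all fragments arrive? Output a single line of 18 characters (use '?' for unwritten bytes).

Fragment 1: offset=0 data="cO" -> buffer=cO????????????????
Fragment 2: offset=5 data="SiGd" -> buffer=cO???SiGd?????????
Fragment 3: offset=9 data="pTaN" -> buffer=cO???SiGdpTaN?????
Fragment 4: offset=13 data="qcY" -> buffer=cO???SiGdpTaNqcY??
Fragment 5: offset=16 data="aT" -> buffer=cO???SiGdpTaNqcYaT
Fragment 6: offset=5 data="HDTm" -> buffer=cO???HDTmpTaNqcYaT
Fragment 7: offset=2 data="zun" -> buffer=cOzunHDTmpTaNqcYaT

Answer: cOzunHDTmpTaNqcYaT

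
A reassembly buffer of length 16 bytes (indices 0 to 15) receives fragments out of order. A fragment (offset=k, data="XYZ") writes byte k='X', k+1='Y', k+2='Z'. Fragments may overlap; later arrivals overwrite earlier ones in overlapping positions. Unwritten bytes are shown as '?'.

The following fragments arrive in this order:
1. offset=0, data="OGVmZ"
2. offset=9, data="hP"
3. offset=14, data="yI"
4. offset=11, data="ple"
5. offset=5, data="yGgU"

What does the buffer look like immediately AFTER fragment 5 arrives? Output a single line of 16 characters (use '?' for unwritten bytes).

Answer: OGVmZyGgUhPpleyI

Derivation:
Fragment 1: offset=0 data="OGVmZ" -> buffer=OGVmZ???????????
Fragment 2: offset=9 data="hP" -> buffer=OGVmZ????hP?????
Fragment 3: offset=14 data="yI" -> buffer=OGVmZ????hP???yI
Fragment 4: offset=11 data="ple" -> buffer=OGVmZ????hPpleyI
Fragment 5: offset=5 data="yGgU" -> buffer=OGVmZyGgUhPpleyI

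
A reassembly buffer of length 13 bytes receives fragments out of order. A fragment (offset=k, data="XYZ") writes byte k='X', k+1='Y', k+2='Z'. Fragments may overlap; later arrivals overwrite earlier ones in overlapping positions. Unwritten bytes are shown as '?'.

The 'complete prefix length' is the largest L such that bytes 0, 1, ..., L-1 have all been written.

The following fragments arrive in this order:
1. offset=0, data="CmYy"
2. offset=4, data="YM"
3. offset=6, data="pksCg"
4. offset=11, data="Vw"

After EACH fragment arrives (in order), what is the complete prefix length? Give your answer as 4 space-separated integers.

Fragment 1: offset=0 data="CmYy" -> buffer=CmYy????????? -> prefix_len=4
Fragment 2: offset=4 data="YM" -> buffer=CmYyYM??????? -> prefix_len=6
Fragment 3: offset=6 data="pksCg" -> buffer=CmYyYMpksCg?? -> prefix_len=11
Fragment 4: offset=11 data="Vw" -> buffer=CmYyYMpksCgVw -> prefix_len=13

Answer: 4 6 11 13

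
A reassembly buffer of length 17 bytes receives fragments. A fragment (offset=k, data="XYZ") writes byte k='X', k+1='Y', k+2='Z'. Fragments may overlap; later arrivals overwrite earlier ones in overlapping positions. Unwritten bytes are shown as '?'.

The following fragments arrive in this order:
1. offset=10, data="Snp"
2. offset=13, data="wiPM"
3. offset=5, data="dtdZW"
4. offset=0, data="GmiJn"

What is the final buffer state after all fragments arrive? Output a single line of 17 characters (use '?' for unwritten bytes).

Fragment 1: offset=10 data="Snp" -> buffer=??????????Snp????
Fragment 2: offset=13 data="wiPM" -> buffer=??????????SnpwiPM
Fragment 3: offset=5 data="dtdZW" -> buffer=?????dtdZWSnpwiPM
Fragment 4: offset=0 data="GmiJn" -> buffer=GmiJndtdZWSnpwiPM

Answer: GmiJndtdZWSnpwiPM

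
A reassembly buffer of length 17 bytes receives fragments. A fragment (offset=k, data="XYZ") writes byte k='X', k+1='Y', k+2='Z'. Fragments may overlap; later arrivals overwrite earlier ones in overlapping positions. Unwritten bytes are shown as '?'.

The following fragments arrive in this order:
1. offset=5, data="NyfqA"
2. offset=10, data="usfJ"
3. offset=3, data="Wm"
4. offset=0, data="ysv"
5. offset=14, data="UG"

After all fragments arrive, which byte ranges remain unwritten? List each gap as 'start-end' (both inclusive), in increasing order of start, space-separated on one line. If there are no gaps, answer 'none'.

Fragment 1: offset=5 len=5
Fragment 2: offset=10 len=4
Fragment 3: offset=3 len=2
Fragment 4: offset=0 len=3
Fragment 5: offset=14 len=2
Gaps: 16-16

Answer: 16-16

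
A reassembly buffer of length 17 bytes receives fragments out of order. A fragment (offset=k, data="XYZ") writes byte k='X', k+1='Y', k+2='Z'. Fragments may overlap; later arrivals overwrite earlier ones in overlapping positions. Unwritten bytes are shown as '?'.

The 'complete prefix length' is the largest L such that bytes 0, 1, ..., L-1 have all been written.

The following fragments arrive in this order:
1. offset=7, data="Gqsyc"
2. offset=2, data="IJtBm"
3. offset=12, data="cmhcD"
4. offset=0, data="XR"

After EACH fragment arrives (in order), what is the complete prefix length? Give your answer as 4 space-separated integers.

Fragment 1: offset=7 data="Gqsyc" -> buffer=???????Gqsyc????? -> prefix_len=0
Fragment 2: offset=2 data="IJtBm" -> buffer=??IJtBmGqsyc????? -> prefix_len=0
Fragment 3: offset=12 data="cmhcD" -> buffer=??IJtBmGqsyccmhcD -> prefix_len=0
Fragment 4: offset=0 data="XR" -> buffer=XRIJtBmGqsyccmhcD -> prefix_len=17

Answer: 0 0 0 17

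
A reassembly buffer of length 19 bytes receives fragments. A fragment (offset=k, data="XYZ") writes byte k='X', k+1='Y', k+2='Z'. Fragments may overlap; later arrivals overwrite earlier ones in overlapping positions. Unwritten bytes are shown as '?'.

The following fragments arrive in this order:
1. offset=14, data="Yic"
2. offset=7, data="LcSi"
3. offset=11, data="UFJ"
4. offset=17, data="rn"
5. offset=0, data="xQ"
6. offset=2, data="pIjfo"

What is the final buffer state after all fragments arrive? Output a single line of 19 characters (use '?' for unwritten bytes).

Answer: xQpIjfoLcSiUFJYicrn

Derivation:
Fragment 1: offset=14 data="Yic" -> buffer=??????????????Yic??
Fragment 2: offset=7 data="LcSi" -> buffer=???????LcSi???Yic??
Fragment 3: offset=11 data="UFJ" -> buffer=???????LcSiUFJYic??
Fragment 4: offset=17 data="rn" -> buffer=???????LcSiUFJYicrn
Fragment 5: offset=0 data="xQ" -> buffer=xQ?????LcSiUFJYicrn
Fragment 6: offset=2 data="pIjfo" -> buffer=xQpIjfoLcSiUFJYicrn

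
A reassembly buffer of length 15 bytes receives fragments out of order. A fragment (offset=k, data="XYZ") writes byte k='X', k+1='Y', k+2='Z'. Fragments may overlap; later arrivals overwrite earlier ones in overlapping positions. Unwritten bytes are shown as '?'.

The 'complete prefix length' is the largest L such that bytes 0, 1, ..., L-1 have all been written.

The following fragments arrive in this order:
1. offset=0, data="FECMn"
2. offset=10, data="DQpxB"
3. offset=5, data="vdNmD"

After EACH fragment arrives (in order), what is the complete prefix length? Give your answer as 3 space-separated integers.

Fragment 1: offset=0 data="FECMn" -> buffer=FECMn?????????? -> prefix_len=5
Fragment 2: offset=10 data="DQpxB" -> buffer=FECMn?????DQpxB -> prefix_len=5
Fragment 3: offset=5 data="vdNmD" -> buffer=FECMnvdNmDDQpxB -> prefix_len=15

Answer: 5 5 15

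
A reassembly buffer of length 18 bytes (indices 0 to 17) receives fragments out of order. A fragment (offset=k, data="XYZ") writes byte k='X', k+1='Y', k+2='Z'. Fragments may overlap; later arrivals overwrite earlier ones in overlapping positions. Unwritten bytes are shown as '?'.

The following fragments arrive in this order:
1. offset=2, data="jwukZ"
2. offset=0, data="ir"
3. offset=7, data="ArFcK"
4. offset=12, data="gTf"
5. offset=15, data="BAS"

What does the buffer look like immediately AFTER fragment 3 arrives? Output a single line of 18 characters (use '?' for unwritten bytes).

Fragment 1: offset=2 data="jwukZ" -> buffer=??jwukZ???????????
Fragment 2: offset=0 data="ir" -> buffer=irjwukZ???????????
Fragment 3: offset=7 data="ArFcK" -> buffer=irjwukZArFcK??????

Answer: irjwukZArFcK??????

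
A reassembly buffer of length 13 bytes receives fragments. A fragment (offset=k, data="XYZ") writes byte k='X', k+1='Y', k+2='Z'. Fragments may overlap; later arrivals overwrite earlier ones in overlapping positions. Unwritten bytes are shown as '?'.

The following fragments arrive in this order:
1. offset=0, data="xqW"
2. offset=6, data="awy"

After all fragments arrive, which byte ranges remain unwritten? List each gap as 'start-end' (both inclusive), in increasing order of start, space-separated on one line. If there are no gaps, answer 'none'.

Fragment 1: offset=0 len=3
Fragment 2: offset=6 len=3
Gaps: 3-5 9-12

Answer: 3-5 9-12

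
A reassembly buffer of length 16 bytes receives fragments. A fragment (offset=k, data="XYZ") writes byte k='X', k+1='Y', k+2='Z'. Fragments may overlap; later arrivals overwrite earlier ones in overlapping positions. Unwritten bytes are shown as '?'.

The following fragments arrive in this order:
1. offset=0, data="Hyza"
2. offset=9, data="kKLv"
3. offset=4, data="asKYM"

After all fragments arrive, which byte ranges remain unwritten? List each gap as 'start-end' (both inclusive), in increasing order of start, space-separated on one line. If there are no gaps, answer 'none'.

Answer: 13-15

Derivation:
Fragment 1: offset=0 len=4
Fragment 2: offset=9 len=4
Fragment 3: offset=4 len=5
Gaps: 13-15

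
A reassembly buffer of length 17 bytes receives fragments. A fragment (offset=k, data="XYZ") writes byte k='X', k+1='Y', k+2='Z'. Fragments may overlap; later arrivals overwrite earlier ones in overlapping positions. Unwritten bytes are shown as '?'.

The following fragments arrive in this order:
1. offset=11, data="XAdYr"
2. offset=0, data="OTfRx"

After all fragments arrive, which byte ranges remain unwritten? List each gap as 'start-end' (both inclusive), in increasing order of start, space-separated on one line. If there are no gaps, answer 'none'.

Fragment 1: offset=11 len=5
Fragment 2: offset=0 len=5
Gaps: 5-10 16-16

Answer: 5-10 16-16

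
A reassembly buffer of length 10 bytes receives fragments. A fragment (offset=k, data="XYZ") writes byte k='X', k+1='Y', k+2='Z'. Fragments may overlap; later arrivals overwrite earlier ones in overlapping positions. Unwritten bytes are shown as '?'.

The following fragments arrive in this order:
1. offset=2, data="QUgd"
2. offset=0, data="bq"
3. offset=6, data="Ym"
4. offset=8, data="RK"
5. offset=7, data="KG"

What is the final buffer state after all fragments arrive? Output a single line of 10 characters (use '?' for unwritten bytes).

Fragment 1: offset=2 data="QUgd" -> buffer=??QUgd????
Fragment 2: offset=0 data="bq" -> buffer=bqQUgd????
Fragment 3: offset=6 data="Ym" -> buffer=bqQUgdYm??
Fragment 4: offset=8 data="RK" -> buffer=bqQUgdYmRK
Fragment 5: offset=7 data="KG" -> buffer=bqQUgdYKGK

Answer: bqQUgdYKGK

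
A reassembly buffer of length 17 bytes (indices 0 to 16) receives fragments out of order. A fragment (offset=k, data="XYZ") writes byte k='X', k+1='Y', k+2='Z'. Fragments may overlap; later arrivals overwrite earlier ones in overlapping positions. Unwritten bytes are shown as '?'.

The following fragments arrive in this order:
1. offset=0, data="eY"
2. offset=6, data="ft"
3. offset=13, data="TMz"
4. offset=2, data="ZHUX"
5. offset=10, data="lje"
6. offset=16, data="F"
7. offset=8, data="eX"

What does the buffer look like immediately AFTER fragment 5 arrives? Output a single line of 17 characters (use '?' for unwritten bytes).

Fragment 1: offset=0 data="eY" -> buffer=eY???????????????
Fragment 2: offset=6 data="ft" -> buffer=eY????ft?????????
Fragment 3: offset=13 data="TMz" -> buffer=eY????ft?????TMz?
Fragment 4: offset=2 data="ZHUX" -> buffer=eYZHUXft?????TMz?
Fragment 5: offset=10 data="lje" -> buffer=eYZHUXft??ljeTMz?

Answer: eYZHUXft??ljeTMz?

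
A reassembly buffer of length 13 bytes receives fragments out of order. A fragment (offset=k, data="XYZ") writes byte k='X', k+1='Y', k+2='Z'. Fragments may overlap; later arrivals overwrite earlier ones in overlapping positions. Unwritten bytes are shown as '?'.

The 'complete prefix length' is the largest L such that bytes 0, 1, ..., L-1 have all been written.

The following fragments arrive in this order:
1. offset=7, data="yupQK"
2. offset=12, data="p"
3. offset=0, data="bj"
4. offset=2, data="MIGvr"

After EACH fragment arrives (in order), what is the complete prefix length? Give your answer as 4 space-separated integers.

Fragment 1: offset=7 data="yupQK" -> buffer=???????yupQK? -> prefix_len=0
Fragment 2: offset=12 data="p" -> buffer=???????yupQKp -> prefix_len=0
Fragment 3: offset=0 data="bj" -> buffer=bj?????yupQKp -> prefix_len=2
Fragment 4: offset=2 data="MIGvr" -> buffer=bjMIGvryupQKp -> prefix_len=13

Answer: 0 0 2 13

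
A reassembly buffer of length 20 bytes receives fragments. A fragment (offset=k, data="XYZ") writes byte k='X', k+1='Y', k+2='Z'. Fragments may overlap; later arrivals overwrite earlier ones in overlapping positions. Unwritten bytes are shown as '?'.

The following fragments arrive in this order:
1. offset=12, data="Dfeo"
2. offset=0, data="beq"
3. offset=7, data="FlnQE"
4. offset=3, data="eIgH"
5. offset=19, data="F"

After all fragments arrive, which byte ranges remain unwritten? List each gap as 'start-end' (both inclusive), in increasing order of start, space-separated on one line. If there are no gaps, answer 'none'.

Answer: 16-18

Derivation:
Fragment 1: offset=12 len=4
Fragment 2: offset=0 len=3
Fragment 3: offset=7 len=5
Fragment 4: offset=3 len=4
Fragment 5: offset=19 len=1
Gaps: 16-18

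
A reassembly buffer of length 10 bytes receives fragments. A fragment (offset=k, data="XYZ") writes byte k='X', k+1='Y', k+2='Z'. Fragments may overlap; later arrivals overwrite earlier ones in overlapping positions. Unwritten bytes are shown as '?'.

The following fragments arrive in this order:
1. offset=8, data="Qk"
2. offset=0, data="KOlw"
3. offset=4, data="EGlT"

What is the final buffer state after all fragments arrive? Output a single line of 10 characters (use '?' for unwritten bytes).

Fragment 1: offset=8 data="Qk" -> buffer=????????Qk
Fragment 2: offset=0 data="KOlw" -> buffer=KOlw????Qk
Fragment 3: offset=4 data="EGlT" -> buffer=KOlwEGlTQk

Answer: KOlwEGlTQk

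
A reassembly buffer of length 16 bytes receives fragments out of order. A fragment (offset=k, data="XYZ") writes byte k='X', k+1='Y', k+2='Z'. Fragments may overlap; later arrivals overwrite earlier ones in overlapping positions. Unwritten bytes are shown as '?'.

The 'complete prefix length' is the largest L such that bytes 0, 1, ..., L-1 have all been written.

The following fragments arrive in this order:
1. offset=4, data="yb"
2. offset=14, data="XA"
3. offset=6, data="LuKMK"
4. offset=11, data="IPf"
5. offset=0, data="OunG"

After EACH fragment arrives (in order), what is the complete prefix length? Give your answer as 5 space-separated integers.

Fragment 1: offset=4 data="yb" -> buffer=????yb?????????? -> prefix_len=0
Fragment 2: offset=14 data="XA" -> buffer=????yb????????XA -> prefix_len=0
Fragment 3: offset=6 data="LuKMK" -> buffer=????ybLuKMK???XA -> prefix_len=0
Fragment 4: offset=11 data="IPf" -> buffer=????ybLuKMKIPfXA -> prefix_len=0
Fragment 5: offset=0 data="OunG" -> buffer=OunGybLuKMKIPfXA -> prefix_len=16

Answer: 0 0 0 0 16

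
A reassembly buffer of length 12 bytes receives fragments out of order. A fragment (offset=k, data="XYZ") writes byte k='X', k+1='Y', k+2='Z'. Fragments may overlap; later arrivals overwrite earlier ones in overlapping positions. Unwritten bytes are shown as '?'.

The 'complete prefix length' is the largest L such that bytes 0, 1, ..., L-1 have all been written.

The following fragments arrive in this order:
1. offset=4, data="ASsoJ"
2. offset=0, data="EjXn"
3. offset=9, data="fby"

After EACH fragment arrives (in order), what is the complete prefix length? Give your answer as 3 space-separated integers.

Answer: 0 9 12

Derivation:
Fragment 1: offset=4 data="ASsoJ" -> buffer=????ASsoJ??? -> prefix_len=0
Fragment 2: offset=0 data="EjXn" -> buffer=EjXnASsoJ??? -> prefix_len=9
Fragment 3: offset=9 data="fby" -> buffer=EjXnASsoJfby -> prefix_len=12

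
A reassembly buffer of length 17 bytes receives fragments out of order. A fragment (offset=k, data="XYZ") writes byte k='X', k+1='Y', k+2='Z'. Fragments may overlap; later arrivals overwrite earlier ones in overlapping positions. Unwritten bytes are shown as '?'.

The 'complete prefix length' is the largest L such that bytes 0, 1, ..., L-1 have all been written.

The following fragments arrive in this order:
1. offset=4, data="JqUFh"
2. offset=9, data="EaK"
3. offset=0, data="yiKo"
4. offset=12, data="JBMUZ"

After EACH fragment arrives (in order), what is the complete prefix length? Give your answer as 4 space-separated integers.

Fragment 1: offset=4 data="JqUFh" -> buffer=????JqUFh???????? -> prefix_len=0
Fragment 2: offset=9 data="EaK" -> buffer=????JqUFhEaK????? -> prefix_len=0
Fragment 3: offset=0 data="yiKo" -> buffer=yiKoJqUFhEaK????? -> prefix_len=12
Fragment 4: offset=12 data="JBMUZ" -> buffer=yiKoJqUFhEaKJBMUZ -> prefix_len=17

Answer: 0 0 12 17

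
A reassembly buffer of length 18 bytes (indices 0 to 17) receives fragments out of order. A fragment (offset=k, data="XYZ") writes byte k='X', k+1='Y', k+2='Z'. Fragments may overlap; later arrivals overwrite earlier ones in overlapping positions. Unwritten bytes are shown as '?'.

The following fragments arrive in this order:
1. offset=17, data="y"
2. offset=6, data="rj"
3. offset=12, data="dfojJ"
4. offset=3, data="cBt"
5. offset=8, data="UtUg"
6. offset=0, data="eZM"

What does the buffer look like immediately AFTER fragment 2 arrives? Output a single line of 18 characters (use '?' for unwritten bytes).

Fragment 1: offset=17 data="y" -> buffer=?????????????????y
Fragment 2: offset=6 data="rj" -> buffer=??????rj?????????y

Answer: ??????rj?????????y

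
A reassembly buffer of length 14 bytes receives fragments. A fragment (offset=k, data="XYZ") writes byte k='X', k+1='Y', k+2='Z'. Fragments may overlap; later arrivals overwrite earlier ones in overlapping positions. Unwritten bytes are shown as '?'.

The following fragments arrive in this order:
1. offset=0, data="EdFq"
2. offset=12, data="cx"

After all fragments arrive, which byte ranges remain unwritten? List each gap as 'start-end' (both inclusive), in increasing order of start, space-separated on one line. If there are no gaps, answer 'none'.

Fragment 1: offset=0 len=4
Fragment 2: offset=12 len=2
Gaps: 4-11

Answer: 4-11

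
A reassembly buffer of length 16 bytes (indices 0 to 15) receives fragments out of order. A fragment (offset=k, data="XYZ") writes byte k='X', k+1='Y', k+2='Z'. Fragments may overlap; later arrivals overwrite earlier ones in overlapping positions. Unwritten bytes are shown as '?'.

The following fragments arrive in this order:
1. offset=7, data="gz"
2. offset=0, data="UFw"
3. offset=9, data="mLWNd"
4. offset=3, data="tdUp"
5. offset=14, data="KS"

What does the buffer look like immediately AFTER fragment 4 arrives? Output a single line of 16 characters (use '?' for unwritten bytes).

Answer: UFwtdUpgzmLWNd??

Derivation:
Fragment 1: offset=7 data="gz" -> buffer=???????gz???????
Fragment 2: offset=0 data="UFw" -> buffer=UFw????gz???????
Fragment 3: offset=9 data="mLWNd" -> buffer=UFw????gzmLWNd??
Fragment 4: offset=3 data="tdUp" -> buffer=UFwtdUpgzmLWNd??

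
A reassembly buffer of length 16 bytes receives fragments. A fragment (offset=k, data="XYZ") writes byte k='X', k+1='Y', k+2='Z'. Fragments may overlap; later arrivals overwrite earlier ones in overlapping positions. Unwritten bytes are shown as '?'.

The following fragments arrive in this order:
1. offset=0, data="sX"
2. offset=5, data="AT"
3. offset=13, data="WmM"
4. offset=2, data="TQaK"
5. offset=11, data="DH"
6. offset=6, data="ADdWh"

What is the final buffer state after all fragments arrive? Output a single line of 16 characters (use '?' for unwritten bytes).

Fragment 1: offset=0 data="sX" -> buffer=sX??????????????
Fragment 2: offset=5 data="AT" -> buffer=sX???AT?????????
Fragment 3: offset=13 data="WmM" -> buffer=sX???AT??????WmM
Fragment 4: offset=2 data="TQaK" -> buffer=sXTQaKT??????WmM
Fragment 5: offset=11 data="DH" -> buffer=sXTQaKT????DHWmM
Fragment 6: offset=6 data="ADdWh" -> buffer=sXTQaKADdWhDHWmM

Answer: sXTQaKADdWhDHWmM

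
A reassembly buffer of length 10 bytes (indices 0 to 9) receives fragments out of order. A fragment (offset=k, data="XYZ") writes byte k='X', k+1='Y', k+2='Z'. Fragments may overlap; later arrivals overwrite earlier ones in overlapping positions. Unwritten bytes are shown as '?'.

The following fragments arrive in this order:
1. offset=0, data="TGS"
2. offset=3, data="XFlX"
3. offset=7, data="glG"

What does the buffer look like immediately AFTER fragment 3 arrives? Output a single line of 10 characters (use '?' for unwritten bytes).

Answer: TGSXFlXglG

Derivation:
Fragment 1: offset=0 data="TGS" -> buffer=TGS???????
Fragment 2: offset=3 data="XFlX" -> buffer=TGSXFlX???
Fragment 3: offset=7 data="glG" -> buffer=TGSXFlXglG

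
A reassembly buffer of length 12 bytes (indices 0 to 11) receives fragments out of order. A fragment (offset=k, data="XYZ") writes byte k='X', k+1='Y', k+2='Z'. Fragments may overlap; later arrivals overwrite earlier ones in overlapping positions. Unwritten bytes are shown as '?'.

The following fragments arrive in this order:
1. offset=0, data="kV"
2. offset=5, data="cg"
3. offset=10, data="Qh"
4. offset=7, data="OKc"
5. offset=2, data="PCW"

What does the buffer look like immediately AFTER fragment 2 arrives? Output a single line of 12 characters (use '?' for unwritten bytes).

Fragment 1: offset=0 data="kV" -> buffer=kV??????????
Fragment 2: offset=5 data="cg" -> buffer=kV???cg?????

Answer: kV???cg?????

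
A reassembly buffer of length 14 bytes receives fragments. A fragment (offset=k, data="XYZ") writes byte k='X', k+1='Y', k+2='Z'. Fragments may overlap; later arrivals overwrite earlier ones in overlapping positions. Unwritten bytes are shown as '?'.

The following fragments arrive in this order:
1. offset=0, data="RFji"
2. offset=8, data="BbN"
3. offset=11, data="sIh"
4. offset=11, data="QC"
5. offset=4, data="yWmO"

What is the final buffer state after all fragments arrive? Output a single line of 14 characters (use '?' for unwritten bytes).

Answer: RFjiyWmOBbNQCh

Derivation:
Fragment 1: offset=0 data="RFji" -> buffer=RFji??????????
Fragment 2: offset=8 data="BbN" -> buffer=RFji????BbN???
Fragment 3: offset=11 data="sIh" -> buffer=RFji????BbNsIh
Fragment 4: offset=11 data="QC" -> buffer=RFji????BbNQCh
Fragment 5: offset=4 data="yWmO" -> buffer=RFjiyWmOBbNQCh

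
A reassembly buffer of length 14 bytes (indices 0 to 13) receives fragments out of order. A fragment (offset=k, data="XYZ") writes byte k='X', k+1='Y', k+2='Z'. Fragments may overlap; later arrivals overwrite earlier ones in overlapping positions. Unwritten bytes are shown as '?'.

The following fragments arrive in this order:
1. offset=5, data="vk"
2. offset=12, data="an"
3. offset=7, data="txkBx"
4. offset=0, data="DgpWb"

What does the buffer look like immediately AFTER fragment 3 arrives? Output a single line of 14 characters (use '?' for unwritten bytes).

Answer: ?????vktxkBxan

Derivation:
Fragment 1: offset=5 data="vk" -> buffer=?????vk???????
Fragment 2: offset=12 data="an" -> buffer=?????vk?????an
Fragment 3: offset=7 data="txkBx" -> buffer=?????vktxkBxan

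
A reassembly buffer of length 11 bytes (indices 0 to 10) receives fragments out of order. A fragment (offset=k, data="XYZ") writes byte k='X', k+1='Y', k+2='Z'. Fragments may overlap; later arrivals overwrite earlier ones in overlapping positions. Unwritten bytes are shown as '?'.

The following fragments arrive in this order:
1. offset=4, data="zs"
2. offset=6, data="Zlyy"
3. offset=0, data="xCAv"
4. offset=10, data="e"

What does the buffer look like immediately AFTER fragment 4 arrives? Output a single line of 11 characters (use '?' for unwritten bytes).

Fragment 1: offset=4 data="zs" -> buffer=????zs?????
Fragment 2: offset=6 data="Zlyy" -> buffer=????zsZlyy?
Fragment 3: offset=0 data="xCAv" -> buffer=xCAvzsZlyy?
Fragment 4: offset=10 data="e" -> buffer=xCAvzsZlyye

Answer: xCAvzsZlyye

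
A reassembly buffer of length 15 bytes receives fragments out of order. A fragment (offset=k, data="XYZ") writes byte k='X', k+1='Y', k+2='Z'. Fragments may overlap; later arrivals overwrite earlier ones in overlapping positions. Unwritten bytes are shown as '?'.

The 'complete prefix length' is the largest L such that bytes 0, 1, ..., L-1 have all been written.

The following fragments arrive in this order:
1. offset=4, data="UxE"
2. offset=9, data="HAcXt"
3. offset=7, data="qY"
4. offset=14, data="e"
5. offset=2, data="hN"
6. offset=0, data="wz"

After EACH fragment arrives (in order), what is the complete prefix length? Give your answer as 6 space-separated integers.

Answer: 0 0 0 0 0 15

Derivation:
Fragment 1: offset=4 data="UxE" -> buffer=????UxE???????? -> prefix_len=0
Fragment 2: offset=9 data="HAcXt" -> buffer=????UxE??HAcXt? -> prefix_len=0
Fragment 3: offset=7 data="qY" -> buffer=????UxEqYHAcXt? -> prefix_len=0
Fragment 4: offset=14 data="e" -> buffer=????UxEqYHAcXte -> prefix_len=0
Fragment 5: offset=2 data="hN" -> buffer=??hNUxEqYHAcXte -> prefix_len=0
Fragment 6: offset=0 data="wz" -> buffer=wzhNUxEqYHAcXte -> prefix_len=15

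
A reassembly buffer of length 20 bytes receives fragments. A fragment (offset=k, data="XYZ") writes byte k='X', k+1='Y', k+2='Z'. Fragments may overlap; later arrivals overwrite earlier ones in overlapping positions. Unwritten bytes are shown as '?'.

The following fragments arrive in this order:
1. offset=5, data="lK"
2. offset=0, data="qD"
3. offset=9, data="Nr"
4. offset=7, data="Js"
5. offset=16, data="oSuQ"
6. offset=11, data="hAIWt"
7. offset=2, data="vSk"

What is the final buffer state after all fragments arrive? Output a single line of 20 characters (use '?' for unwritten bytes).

Answer: qDvSklKJsNrhAIWtoSuQ

Derivation:
Fragment 1: offset=5 data="lK" -> buffer=?????lK?????????????
Fragment 2: offset=0 data="qD" -> buffer=qD???lK?????????????
Fragment 3: offset=9 data="Nr" -> buffer=qD???lK??Nr?????????
Fragment 4: offset=7 data="Js" -> buffer=qD???lKJsNr?????????
Fragment 5: offset=16 data="oSuQ" -> buffer=qD???lKJsNr?????oSuQ
Fragment 6: offset=11 data="hAIWt" -> buffer=qD???lKJsNrhAIWtoSuQ
Fragment 7: offset=2 data="vSk" -> buffer=qDvSklKJsNrhAIWtoSuQ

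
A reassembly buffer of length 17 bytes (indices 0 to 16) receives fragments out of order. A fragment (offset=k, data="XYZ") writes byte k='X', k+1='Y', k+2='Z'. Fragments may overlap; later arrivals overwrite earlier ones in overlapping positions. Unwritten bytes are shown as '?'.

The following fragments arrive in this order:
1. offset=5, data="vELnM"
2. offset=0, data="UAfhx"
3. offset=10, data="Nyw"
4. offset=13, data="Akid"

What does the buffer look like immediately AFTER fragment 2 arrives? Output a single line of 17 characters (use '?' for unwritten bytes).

Fragment 1: offset=5 data="vELnM" -> buffer=?????vELnM???????
Fragment 2: offset=0 data="UAfhx" -> buffer=UAfhxvELnM???????

Answer: UAfhxvELnM???????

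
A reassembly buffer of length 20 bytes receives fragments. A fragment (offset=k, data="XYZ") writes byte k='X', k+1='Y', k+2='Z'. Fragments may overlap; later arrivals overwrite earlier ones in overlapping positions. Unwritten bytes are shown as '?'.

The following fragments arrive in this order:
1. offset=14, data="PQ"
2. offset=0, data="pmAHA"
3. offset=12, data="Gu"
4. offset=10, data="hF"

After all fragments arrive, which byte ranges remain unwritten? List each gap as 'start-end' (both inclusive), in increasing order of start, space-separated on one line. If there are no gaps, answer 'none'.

Fragment 1: offset=14 len=2
Fragment 2: offset=0 len=5
Fragment 3: offset=12 len=2
Fragment 4: offset=10 len=2
Gaps: 5-9 16-19

Answer: 5-9 16-19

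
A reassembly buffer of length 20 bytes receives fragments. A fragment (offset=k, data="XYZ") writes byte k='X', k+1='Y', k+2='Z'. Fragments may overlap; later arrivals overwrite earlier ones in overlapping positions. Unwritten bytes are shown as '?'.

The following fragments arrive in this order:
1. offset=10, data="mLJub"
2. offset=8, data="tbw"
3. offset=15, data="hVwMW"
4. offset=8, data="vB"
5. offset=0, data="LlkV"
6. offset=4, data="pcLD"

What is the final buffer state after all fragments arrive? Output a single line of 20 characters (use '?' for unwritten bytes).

Fragment 1: offset=10 data="mLJub" -> buffer=??????????mLJub?????
Fragment 2: offset=8 data="tbw" -> buffer=????????tbwLJub?????
Fragment 3: offset=15 data="hVwMW" -> buffer=????????tbwLJubhVwMW
Fragment 4: offset=8 data="vB" -> buffer=????????vBwLJubhVwMW
Fragment 5: offset=0 data="LlkV" -> buffer=LlkV????vBwLJubhVwMW
Fragment 6: offset=4 data="pcLD" -> buffer=LlkVpcLDvBwLJubhVwMW

Answer: LlkVpcLDvBwLJubhVwMW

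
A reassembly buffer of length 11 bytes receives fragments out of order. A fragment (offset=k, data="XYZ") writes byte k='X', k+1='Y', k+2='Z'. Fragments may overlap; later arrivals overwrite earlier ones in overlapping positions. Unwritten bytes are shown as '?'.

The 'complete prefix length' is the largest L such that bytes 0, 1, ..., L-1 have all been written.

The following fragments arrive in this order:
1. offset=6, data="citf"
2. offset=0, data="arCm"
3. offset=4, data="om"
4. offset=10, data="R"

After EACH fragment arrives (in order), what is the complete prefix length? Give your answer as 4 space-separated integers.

Fragment 1: offset=6 data="citf" -> buffer=??????citf? -> prefix_len=0
Fragment 2: offset=0 data="arCm" -> buffer=arCm??citf? -> prefix_len=4
Fragment 3: offset=4 data="om" -> buffer=arCmomcitf? -> prefix_len=10
Fragment 4: offset=10 data="R" -> buffer=arCmomcitfR -> prefix_len=11

Answer: 0 4 10 11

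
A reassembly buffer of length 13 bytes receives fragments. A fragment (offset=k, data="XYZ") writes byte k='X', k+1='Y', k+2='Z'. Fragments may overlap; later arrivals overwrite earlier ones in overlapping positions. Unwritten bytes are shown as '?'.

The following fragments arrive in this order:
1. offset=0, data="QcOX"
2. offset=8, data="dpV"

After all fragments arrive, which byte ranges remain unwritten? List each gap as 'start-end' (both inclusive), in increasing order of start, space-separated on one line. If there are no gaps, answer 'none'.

Fragment 1: offset=0 len=4
Fragment 2: offset=8 len=3
Gaps: 4-7 11-12

Answer: 4-7 11-12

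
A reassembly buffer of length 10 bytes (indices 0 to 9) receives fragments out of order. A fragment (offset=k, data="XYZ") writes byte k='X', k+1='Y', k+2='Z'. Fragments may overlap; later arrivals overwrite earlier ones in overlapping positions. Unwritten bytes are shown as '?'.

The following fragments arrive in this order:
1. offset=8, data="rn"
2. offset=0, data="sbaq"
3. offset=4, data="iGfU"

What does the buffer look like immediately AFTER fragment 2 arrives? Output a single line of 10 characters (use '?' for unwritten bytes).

Fragment 1: offset=8 data="rn" -> buffer=????????rn
Fragment 2: offset=0 data="sbaq" -> buffer=sbaq????rn

Answer: sbaq????rn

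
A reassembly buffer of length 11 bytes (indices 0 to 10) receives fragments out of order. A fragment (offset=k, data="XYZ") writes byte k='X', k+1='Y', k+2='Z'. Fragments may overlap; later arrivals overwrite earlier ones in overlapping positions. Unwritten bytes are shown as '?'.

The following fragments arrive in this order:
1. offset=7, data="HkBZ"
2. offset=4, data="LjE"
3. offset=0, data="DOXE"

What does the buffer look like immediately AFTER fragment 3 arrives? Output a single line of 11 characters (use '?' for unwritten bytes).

Answer: DOXELjEHkBZ

Derivation:
Fragment 1: offset=7 data="HkBZ" -> buffer=???????HkBZ
Fragment 2: offset=4 data="LjE" -> buffer=????LjEHkBZ
Fragment 3: offset=0 data="DOXE" -> buffer=DOXELjEHkBZ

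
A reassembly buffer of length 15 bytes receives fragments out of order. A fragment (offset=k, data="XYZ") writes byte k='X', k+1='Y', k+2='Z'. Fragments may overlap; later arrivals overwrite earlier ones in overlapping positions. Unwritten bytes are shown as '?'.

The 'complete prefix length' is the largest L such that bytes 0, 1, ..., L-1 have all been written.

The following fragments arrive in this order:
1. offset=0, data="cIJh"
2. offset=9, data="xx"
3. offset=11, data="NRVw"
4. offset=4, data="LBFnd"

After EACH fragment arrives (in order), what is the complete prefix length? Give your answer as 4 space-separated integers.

Fragment 1: offset=0 data="cIJh" -> buffer=cIJh??????????? -> prefix_len=4
Fragment 2: offset=9 data="xx" -> buffer=cIJh?????xx???? -> prefix_len=4
Fragment 3: offset=11 data="NRVw" -> buffer=cIJh?????xxNRVw -> prefix_len=4
Fragment 4: offset=4 data="LBFnd" -> buffer=cIJhLBFndxxNRVw -> prefix_len=15

Answer: 4 4 4 15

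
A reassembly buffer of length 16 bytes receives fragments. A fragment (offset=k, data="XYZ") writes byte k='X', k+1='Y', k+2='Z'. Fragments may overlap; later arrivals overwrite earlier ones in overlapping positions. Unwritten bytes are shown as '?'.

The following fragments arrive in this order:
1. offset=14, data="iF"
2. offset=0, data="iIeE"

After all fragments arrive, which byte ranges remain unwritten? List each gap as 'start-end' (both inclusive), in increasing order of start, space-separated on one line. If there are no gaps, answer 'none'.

Answer: 4-13

Derivation:
Fragment 1: offset=14 len=2
Fragment 2: offset=0 len=4
Gaps: 4-13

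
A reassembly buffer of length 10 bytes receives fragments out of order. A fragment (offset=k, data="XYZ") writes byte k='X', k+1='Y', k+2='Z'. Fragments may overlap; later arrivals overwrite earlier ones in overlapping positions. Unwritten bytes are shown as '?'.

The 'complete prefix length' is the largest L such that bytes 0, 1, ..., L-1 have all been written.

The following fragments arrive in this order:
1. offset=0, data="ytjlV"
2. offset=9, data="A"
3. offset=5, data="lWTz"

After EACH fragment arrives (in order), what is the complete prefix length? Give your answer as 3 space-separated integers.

Answer: 5 5 10

Derivation:
Fragment 1: offset=0 data="ytjlV" -> buffer=ytjlV????? -> prefix_len=5
Fragment 2: offset=9 data="A" -> buffer=ytjlV????A -> prefix_len=5
Fragment 3: offset=5 data="lWTz" -> buffer=ytjlVlWTzA -> prefix_len=10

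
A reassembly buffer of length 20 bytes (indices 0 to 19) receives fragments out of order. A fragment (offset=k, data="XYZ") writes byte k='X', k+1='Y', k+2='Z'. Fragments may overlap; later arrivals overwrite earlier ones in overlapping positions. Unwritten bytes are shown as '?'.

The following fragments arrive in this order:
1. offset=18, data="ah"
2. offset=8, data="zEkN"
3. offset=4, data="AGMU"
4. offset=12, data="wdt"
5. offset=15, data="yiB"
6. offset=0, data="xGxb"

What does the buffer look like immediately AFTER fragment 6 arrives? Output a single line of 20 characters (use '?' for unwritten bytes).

Fragment 1: offset=18 data="ah" -> buffer=??????????????????ah
Fragment 2: offset=8 data="zEkN" -> buffer=????????zEkN??????ah
Fragment 3: offset=4 data="AGMU" -> buffer=????AGMUzEkN??????ah
Fragment 4: offset=12 data="wdt" -> buffer=????AGMUzEkNwdt???ah
Fragment 5: offset=15 data="yiB" -> buffer=????AGMUzEkNwdtyiBah
Fragment 6: offset=0 data="xGxb" -> buffer=xGxbAGMUzEkNwdtyiBah

Answer: xGxbAGMUzEkNwdtyiBah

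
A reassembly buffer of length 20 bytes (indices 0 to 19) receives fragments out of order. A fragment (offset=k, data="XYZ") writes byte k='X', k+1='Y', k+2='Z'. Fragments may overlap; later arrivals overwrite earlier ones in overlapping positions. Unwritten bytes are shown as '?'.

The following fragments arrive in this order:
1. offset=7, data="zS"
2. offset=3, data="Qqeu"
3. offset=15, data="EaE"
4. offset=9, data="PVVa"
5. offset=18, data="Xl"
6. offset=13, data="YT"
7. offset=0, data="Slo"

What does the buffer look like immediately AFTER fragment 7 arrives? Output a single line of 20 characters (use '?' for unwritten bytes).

Fragment 1: offset=7 data="zS" -> buffer=???????zS???????????
Fragment 2: offset=3 data="Qqeu" -> buffer=???QqeuzS???????????
Fragment 3: offset=15 data="EaE" -> buffer=???QqeuzS??????EaE??
Fragment 4: offset=9 data="PVVa" -> buffer=???QqeuzSPVVa??EaE??
Fragment 5: offset=18 data="Xl" -> buffer=???QqeuzSPVVa??EaEXl
Fragment 6: offset=13 data="YT" -> buffer=???QqeuzSPVVaYTEaEXl
Fragment 7: offset=0 data="Slo" -> buffer=SloQqeuzSPVVaYTEaEXl

Answer: SloQqeuzSPVVaYTEaEXl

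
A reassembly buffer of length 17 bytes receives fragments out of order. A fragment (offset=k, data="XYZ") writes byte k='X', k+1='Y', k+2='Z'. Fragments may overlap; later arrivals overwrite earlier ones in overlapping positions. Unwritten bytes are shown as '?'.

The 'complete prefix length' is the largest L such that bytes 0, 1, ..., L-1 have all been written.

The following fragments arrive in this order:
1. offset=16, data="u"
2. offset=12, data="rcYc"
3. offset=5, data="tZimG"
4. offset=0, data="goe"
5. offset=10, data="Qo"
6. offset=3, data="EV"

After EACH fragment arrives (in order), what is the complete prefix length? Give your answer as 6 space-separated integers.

Answer: 0 0 0 3 3 17

Derivation:
Fragment 1: offset=16 data="u" -> buffer=????????????????u -> prefix_len=0
Fragment 2: offset=12 data="rcYc" -> buffer=????????????rcYcu -> prefix_len=0
Fragment 3: offset=5 data="tZimG" -> buffer=?????tZimG??rcYcu -> prefix_len=0
Fragment 4: offset=0 data="goe" -> buffer=goe??tZimG??rcYcu -> prefix_len=3
Fragment 5: offset=10 data="Qo" -> buffer=goe??tZimGQorcYcu -> prefix_len=3
Fragment 6: offset=3 data="EV" -> buffer=goeEVtZimGQorcYcu -> prefix_len=17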